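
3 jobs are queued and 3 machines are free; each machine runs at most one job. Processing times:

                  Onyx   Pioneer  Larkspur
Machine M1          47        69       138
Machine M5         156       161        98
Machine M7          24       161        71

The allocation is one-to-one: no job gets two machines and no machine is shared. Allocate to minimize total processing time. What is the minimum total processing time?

Minimum total: 191 min

Optimal: Onyx→Machine M7 (24 min), Pioneer→Machine M1 (69 min), Larkspur→Machine M5 (98 min) — total 24+69+98 = 191 min.
Column-greedy (each machine in turn goes to its cheapest remaining job) gives 306 min, worse by 115.
Next-best assignment: Onyx→Machine M1, Pioneer→Machine M5, Larkspur→Machine M7 = 279 min.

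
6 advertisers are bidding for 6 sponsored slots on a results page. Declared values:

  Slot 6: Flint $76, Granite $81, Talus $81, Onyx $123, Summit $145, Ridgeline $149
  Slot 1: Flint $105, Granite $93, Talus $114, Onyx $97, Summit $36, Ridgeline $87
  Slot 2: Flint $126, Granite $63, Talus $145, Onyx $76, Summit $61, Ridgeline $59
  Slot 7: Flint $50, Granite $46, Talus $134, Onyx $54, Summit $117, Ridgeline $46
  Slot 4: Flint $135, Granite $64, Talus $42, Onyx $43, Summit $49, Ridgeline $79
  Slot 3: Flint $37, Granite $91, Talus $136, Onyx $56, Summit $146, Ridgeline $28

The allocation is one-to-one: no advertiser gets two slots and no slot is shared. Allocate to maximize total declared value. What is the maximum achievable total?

Max total: $734

Optimal: Flint→Slot 4 ($135), Granite→Slot 3 ($91), Talus→Slot 2 ($145), Onyx→Slot 1 ($97), Summit→Slot 7 ($117), Ridgeline→Slot 6 ($149) — total 135+91+145+97+117+149 = $734.
Row-greedy (each advertiser in turn takes its best remaining slot) gives $688, worse by 46.
Next-best assignment: Flint→Slot 4, Granite→Slot 1, Talus→Slot 7, Onyx→Slot 2, Summit→Slot 3, Ridgeline→Slot 6 = $733.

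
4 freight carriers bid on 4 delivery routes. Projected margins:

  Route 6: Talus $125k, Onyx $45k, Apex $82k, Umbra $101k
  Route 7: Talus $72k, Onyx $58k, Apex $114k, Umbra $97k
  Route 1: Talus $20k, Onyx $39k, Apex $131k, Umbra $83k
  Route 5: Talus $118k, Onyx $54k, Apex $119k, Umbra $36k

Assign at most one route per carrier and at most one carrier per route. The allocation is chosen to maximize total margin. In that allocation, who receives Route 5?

Optimal: Talus→Route 5 ($118k), Onyx→Route 7 ($58k), Apex→Route 1 ($131k), Umbra→Route 6 ($101k) — total 118+58+131+101 = $408k.
Max-entry greedy (repeatedly take the single best remaining cell) gives $407k, worse by 1.
Swapping Umbra↔Talus (Umbra→Route 5 $36k, Talus→Route 6 $125k) loses 58.
Every other assignment is strictly worse.
Talus's own top route is Route 6 ($125k), but forcing Talus→Route 6 and reassigning the rest optimally gives only $407k — worse by 1.

Talus receives Route 5.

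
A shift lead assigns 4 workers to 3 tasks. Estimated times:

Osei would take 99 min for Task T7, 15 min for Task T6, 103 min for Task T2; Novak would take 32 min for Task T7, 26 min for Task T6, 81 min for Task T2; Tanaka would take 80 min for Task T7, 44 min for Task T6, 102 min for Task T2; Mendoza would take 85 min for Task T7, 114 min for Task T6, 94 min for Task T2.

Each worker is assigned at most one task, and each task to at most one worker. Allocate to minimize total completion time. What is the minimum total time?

Min total: 141 min

Optimal: Novak→Task T7 (32 min), Osei→Task T6 (15 min), Mendoza→Task T2 (94 min) — total 32+15+94 = 141 min.
Row-greedy (each worker in turn takes its cheapest remaining task) gives 149 min, worse by 8.
Swapping Novak↔Mendoza (Novak→Task T2 81 min, Mendoza→Task T7 85 min) adds 40.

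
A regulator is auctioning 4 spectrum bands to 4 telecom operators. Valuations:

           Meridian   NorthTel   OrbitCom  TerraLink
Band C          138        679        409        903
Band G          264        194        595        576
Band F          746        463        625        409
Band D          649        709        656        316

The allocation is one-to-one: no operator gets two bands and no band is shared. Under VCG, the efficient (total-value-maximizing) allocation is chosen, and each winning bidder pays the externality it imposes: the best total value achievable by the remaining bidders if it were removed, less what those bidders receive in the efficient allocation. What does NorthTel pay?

NorthTel pays $61M.

Efficient allocation: Meridian→Band F ($746M), NorthTel→Band D ($709M), OrbitCom→Band G ($595M), TerraLink→Band C ($903M); total welfare W = $2953M.
NorthTel receives Band D at value $709M, so the others get W − 709 = $2244M.
Without NorthTel: best allocation of the remaining 3 bidders over all 4 bands is Meridian→Band F ($746M), OrbitCom→Band D ($656M), TerraLink→Band C ($903M), total $2305M.
VCG payment = (others' best without NorthTel) − (others' welfare with NorthTel) = 2305 − 2244 = $61M.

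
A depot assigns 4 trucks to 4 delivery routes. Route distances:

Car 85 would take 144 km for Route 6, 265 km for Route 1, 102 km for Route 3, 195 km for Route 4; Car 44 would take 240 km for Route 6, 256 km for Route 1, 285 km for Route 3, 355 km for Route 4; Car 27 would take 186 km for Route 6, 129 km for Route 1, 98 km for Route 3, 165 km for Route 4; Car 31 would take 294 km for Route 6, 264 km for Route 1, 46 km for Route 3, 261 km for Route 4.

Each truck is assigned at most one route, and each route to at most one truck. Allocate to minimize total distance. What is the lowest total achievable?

Optimal: Car 85→Route 4 (195 km), Car 44→Route 6 (240 km), Car 27→Route 1 (129 km), Car 31→Route 3 (46 km) — total 195+240+129+46 = 610 km.
Min-entry greedy (repeatedly take the single cheapest remaining cell) gives 674 km, worse by 64.
Every other assignment is strictly worse.

Min total: 610 km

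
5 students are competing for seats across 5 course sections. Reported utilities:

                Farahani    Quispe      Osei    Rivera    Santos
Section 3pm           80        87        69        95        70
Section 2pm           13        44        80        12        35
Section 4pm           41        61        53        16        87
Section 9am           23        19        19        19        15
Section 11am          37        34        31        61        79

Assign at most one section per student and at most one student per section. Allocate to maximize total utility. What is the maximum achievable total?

Maximum total: 338 points

Optimal: Farahani→Section 9am (23 points), Quispe→Section 3pm (87 points), Osei→Section 2pm (80 points), Rivera→Section 11am (61 points), Santos→Section 4pm (87 points) — total 23+87+80+61+87 = 338 points.
Row-greedy (each student in turn takes its best remaining section) gives 297 points, worse by 41.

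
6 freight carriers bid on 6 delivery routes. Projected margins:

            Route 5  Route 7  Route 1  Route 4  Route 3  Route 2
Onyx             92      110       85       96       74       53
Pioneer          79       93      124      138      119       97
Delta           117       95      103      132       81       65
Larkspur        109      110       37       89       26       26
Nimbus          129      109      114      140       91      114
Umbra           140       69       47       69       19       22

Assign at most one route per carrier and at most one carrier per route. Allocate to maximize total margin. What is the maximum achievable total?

Treat this as an assignment problem: match each carrier to one route.
Optimal: Onyx→Route 1 ($85k), Pioneer→Route 3 ($119k), Delta→Route 4 ($132k), Larkspur→Route 7 ($110k), Nimbus→Route 2 ($114k), Umbra→Route 5 ($140k) — total 85+119+132+110+114+140 = $700k.
Max-entry greedy (repeatedly take the single best remaining cell) gives $621k, worse by 79.
Next-best assignment: Onyx→Route 3, Pioneer→Route 1, Delta→Route 4, Larkspur→Route 7, Nimbus→Route 2, Umbra→Route 5 = $694k.

Max total: $700k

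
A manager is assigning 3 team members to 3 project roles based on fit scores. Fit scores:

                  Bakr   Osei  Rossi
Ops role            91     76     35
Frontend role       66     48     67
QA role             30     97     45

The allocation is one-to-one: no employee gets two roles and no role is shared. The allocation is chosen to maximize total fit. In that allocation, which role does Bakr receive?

Optimal: Bakr→Ops role (91 pts), Osei→QA role (97 pts), Rossi→Frontend role (67 pts) — total 91+97+67 = 255 pts.

Bakr receives Ops role.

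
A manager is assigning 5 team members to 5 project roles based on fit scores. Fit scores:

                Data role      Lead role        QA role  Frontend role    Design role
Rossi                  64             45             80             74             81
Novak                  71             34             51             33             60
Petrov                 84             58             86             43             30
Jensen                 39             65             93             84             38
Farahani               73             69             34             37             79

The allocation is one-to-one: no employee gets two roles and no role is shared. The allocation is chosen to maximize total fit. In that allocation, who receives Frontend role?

Jensen receives Frontend role.

Optimal: Rossi→Design role (81 pts), Novak→Data role (71 pts), Petrov→QA role (86 pts), Jensen→Frontend role (84 pts), Farahani→Lead role (69 pts) — total 81+71+86+84+69 = 391 pts.
Column-greedy (each role in turn goes to its best remaining employee) gives 380 pts, worse by 11.
Next-best assignment: Rossi→Frontend role, Novak→Design role, Petrov→Data role, Jensen→QA role, Farahani→Lead role = 380 pts.
Jensen's own top role is QA role (93 pts), but forcing Jensen→QA role and reassigning the rest optimally gives only 380 pts — worse by 11.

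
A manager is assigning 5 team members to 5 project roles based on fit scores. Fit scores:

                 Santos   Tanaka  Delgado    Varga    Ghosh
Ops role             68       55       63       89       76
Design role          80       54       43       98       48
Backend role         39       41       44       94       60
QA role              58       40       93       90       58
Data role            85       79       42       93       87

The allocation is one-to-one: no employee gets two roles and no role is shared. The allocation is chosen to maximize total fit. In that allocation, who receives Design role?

Santos receives Design role.

Optimal: Santos→Design role (80 pts), Tanaka→Data role (79 pts), Delgado→QA role (93 pts), Varga→Backend role (94 pts), Ghosh→Ops role (76 pts) — total 80+79+93+94+76 = 422 pts.
Row-greedy (each employee in turn takes its best remaining role) gives 391 pts, worse by 31.
Santos's own top role is Data role (85 pts), but forcing Santos→Data role and reassigning the rest optimally gives only 402 pts — worse by 20.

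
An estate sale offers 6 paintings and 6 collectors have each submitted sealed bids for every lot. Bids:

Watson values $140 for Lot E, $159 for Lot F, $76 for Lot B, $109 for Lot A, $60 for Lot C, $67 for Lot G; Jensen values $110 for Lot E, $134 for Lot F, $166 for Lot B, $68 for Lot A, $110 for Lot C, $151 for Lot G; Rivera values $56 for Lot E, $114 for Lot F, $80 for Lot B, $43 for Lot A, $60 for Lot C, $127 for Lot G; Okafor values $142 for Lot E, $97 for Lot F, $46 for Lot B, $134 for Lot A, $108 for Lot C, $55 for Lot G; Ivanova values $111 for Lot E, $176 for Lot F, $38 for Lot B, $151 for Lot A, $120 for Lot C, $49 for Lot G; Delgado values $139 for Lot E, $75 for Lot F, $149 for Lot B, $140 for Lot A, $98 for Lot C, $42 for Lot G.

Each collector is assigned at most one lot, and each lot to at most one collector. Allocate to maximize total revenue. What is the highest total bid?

Optimal: Watson→Lot E ($140), Jensen→Lot B ($166), Rivera→Lot G ($127), Okafor→Lot C ($108), Ivanova→Lot F ($176), Delgado→Lot A ($140) — total 140+166+127+108+176+140 = $857.

Maximum total: $857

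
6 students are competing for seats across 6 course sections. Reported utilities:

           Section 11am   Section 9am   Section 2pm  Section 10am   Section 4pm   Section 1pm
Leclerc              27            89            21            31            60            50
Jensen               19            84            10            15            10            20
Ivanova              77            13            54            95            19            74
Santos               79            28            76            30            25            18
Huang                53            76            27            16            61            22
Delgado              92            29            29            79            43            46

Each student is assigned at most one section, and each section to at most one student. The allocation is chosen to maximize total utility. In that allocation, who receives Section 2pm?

Santos receives Section 2pm.

Optimal: Leclerc→Section 1pm (50 points), Jensen→Section 9am (84 points), Ivanova→Section 10am (95 points), Santos→Section 2pm (76 points), Huang→Section 4pm (61 points), Delgado→Section 11am (92 points) — total 50+84+95+76+61+92 = 458 points.
Row-greedy (each student in turn takes its best remaining section) gives 373 points, worse by 85.
Checked against all permutations: 458 points is optimal.
Santos's own top section is Section 11am (79 points), but forcing Santos→Section 11am and reassigning the rest optimally gives only 407 points — worse by 51.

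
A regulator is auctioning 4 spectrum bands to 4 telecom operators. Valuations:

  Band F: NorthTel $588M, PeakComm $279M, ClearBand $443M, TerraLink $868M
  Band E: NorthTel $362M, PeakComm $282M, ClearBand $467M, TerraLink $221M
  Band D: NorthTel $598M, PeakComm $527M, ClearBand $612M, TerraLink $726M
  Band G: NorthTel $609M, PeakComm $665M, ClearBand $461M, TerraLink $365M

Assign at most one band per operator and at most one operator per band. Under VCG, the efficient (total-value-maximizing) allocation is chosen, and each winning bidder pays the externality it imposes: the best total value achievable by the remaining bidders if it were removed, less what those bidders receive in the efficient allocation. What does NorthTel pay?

Efficient allocation: NorthTel→Band D ($598M), PeakComm→Band G ($665M), ClearBand→Band E ($467M), TerraLink→Band F ($868M); total welfare W = $2598M.
NorthTel receives Band D at value $598M, so the others get W − 598 = $2000M.
Without NorthTel: best allocation of the remaining 3 bidders over all 4 bands is PeakComm→Band G ($665M), ClearBand→Band D ($612M), TerraLink→Band F ($868M), total $2145M.
VCG payment = (others' best without NorthTel) − (others' welfare with NorthTel) = 2145 − 2000 = $145M.

NorthTel pays $145M.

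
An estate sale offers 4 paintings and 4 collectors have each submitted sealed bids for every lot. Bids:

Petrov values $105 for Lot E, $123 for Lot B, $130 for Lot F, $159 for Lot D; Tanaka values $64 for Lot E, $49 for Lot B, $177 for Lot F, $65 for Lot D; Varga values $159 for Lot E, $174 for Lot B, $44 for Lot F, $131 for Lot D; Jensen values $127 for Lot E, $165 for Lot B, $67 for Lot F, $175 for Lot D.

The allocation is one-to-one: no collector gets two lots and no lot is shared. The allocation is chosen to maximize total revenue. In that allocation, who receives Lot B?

Jensen receives Lot B.

Optimal: Petrov→Lot D ($159), Tanaka→Lot F ($177), Varga→Lot E ($159), Jensen→Lot B ($165) — total 159+177+159+165 = $660.
Max-entry greedy (repeatedly take the single best remaining cell) gives $631, worse by 29.
Swapping Tanaka↔Petrov (Tanaka→Lot D $65, Petrov→Lot F $130) loses 141.
Jensen's own top lot is Lot D ($175), but forcing Jensen→Lot D and reassigning the rest optimally gives only $634 — worse by 26.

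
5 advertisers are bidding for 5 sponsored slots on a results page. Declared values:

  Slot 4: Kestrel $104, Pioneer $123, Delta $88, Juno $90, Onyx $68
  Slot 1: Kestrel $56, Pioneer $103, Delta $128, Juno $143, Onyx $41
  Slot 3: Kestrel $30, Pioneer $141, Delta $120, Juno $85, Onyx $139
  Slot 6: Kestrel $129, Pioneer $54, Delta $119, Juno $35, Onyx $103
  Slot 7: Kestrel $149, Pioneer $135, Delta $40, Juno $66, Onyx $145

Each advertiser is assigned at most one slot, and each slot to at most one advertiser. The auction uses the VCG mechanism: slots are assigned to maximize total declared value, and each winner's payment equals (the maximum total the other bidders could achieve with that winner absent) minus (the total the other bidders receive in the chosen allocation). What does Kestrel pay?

Efficient allocation: Kestrel→Slot 7 ($149), Pioneer→Slot 4 ($123), Delta→Slot 6 ($119), Juno→Slot 1 ($143), Onyx→Slot 3 ($139); total welfare W = $673.
Kestrel receives Slot 7 at value $149, so the others get W − 149 = $524.
Without Kestrel: best allocation of the remaining 4 bidders over all 5 slots is Pioneer→Slot 3 ($141), Delta→Slot 6 ($119), Juno→Slot 1 ($143), Onyx→Slot 7 ($145), total $548.
VCG payment = (others' best without Kestrel) − (others' welfare with Kestrel) = 548 − 524 = $24.

Kestrel pays $24.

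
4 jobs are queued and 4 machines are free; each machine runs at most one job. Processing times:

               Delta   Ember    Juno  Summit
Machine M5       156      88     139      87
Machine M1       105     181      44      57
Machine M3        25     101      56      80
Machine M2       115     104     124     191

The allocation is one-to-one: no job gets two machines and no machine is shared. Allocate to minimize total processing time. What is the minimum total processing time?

Min total: 260 min

Optimal: Delta→Machine M3 (25 min), Ember→Machine M2 (104 min), Juno→Machine M1 (44 min), Summit→Machine M5 (87 min) — total 25+104+44+87 = 260 min.
Row-greedy (each job in turn takes its cheapest remaining machine) gives 348 min, worse by 88.
Next-best assignment: Delta→Machine M3, Ember→Machine M5, Juno→Machine M2, Summit→Machine M1 = 294 min.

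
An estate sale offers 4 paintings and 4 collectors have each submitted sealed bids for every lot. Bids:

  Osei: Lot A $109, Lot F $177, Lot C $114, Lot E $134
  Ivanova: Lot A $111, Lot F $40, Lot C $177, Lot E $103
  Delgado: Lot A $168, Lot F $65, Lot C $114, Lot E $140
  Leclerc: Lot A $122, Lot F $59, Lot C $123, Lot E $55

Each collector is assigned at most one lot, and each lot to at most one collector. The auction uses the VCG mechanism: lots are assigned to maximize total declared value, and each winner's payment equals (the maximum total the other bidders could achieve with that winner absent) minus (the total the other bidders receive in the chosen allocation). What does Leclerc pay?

Efficient allocation: Osei→Lot F ($177), Ivanova→Lot C ($177), Delgado→Lot E ($140), Leclerc→Lot A ($122); total welfare W = $616.
Leclerc receives Lot A at value $122, so the others get W − 122 = $494.
Without Leclerc: best allocation of the remaining 3 bidders over all 4 lots is Osei→Lot F ($177), Ivanova→Lot C ($177), Delgado→Lot A ($168), total $522.
VCG payment = (others' best without Leclerc) − (others' welfare with Leclerc) = 522 − 494 = $28.

Leclerc pays $28.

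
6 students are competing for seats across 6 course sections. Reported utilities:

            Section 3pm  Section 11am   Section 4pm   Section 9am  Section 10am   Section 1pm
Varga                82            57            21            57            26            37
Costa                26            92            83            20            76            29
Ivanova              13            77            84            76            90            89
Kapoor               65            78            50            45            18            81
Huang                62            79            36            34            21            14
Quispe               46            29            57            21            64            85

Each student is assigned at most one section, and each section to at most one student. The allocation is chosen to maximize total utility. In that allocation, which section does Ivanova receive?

Ivanova receives Section 9am.

Optimal: Varga→Section 3pm (82 points), Costa→Section 4pm (83 points), Ivanova→Section 9am (76 points), Kapoor→Section 1pm (81 points), Huang→Section 11am (79 points), Quispe→Section 10am (64 points) — total 82+83+76+81+79+64 = 465 points.
Max-entry greedy (repeatedly take the single best remaining cell) gives 433 points, worse by 32.
Next-best assignment: Varga→Section 3pm, Costa→Section 4pm, Ivanova→Section 10am, Kapoor→Section 9am, Huang→Section 11am, Quispe→Section 1pm = 464 points.
Ivanova's own top section is Section 10am (90 points), but forcing Ivanova→Section 10am and reassigning the rest optimally gives only 464 points — worse by 1.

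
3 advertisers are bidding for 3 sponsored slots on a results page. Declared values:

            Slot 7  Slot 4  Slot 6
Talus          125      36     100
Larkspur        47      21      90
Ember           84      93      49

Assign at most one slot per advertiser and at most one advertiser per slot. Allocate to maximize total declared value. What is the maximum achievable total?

Optimal: Talus→Slot 7 ($125), Larkspur→Slot 6 ($90), Ember→Slot 4 ($93) — total 125+90+93 = $308.
Every other assignment is strictly worse.

Maximum total: $308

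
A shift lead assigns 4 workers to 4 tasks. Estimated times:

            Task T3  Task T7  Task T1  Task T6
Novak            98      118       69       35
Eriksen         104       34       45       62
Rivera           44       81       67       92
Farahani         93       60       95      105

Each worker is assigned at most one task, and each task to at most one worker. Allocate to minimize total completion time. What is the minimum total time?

Minimum total: 184 min

This is a one-to-one assignment (minimum-cost bipartite matching).
Optimal: Novak→Task T6 (35 min), Eriksen→Task T1 (45 min), Rivera→Task T3 (44 min), Farahani→Task T7 (60 min) — total 35+45+44+60 = 184 min.
Column-greedy (each task in turn goes to its cheapest remaining worker) gives 252 min, worse by 68.
Next-best assignment: Novak→Task T6, Eriksen→Task T7, Rivera→Task T3, Farahani→Task T1 = 208 min.
Swapping Eriksen↔Farahani (Eriksen→Task T7 34 min, Farahani→Task T1 95 min) adds 24.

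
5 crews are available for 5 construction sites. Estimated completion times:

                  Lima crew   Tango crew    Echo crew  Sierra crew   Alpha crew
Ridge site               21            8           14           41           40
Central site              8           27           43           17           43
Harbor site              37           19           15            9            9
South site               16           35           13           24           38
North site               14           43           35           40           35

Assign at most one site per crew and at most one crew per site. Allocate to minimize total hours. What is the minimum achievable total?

Min total: 61 hours

Treat this as an assignment problem: match each crew to one site.
Optimal: Lima crew→North site (14 hours), Tango crew→Ridge site (8 hours), Echo crew→South site (13 hours), Sierra crew→Central site (17 hours), Alpha crew→Harbor site (9 hours) — total 14+8+13+17+9 = 61 hours.
Row-greedy (each crew in turn takes its cheapest remaining site) gives 73 hours, worse by 12.
Next-best assignment: Lima crew→Central site, Tango crew→Ridge site, Echo crew→South site, Sierra crew→Harbor site, Alpha crew→North site = 73 hours.
No other one-to-one assignment undercuts 61 hours.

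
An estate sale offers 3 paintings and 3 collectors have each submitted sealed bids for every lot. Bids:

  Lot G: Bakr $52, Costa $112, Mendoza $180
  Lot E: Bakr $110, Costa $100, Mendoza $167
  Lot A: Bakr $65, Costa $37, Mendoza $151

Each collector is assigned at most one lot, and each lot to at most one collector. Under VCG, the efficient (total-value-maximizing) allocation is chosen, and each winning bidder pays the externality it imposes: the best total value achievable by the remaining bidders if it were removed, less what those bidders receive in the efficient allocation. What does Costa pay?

Efficient allocation: Bakr→Lot E ($110), Costa→Lot G ($112), Mendoza→Lot A ($151); total welfare W = $373.
Costa receives Lot G at value $112, so the others get W − 112 = $261.
Without Costa: best allocation of the remaining 2 bidders over all 3 lots is Bakr→Lot E ($110), Mendoza→Lot G ($180), total $290.
VCG payment = (others' best without Costa) − (others' welfare with Costa) = 290 − 261 = $29.

Costa pays $29.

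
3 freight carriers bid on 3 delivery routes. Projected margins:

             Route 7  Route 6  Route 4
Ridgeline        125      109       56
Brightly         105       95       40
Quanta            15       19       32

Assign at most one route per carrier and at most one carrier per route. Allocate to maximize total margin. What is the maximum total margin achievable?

Optimal: Ridgeline→Route 7 ($125k), Brightly→Route 6 ($95k), Quanta→Route 4 ($32k) — total 125+95+32 = $252k.
Next-best assignment: Ridgeline→Route 6, Brightly→Route 7, Quanta→Route 4 = $246k.
Swapping Ridgeline↔Brightly (Ridgeline→Route 6 $109k, Brightly→Route 7 $105k) loses 6.
Every other assignment is strictly worse.

Maximum total: $252k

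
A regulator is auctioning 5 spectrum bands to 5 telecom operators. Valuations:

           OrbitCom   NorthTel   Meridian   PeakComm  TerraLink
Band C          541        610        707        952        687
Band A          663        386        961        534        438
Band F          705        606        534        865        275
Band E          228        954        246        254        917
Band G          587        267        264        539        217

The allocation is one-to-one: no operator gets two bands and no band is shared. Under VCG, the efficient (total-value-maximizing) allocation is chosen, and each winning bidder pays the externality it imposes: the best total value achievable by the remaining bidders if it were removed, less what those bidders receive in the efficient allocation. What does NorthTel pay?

NorthTel pays $435M.

Efficient allocation: OrbitCom→Band G ($587M), NorthTel→Band E ($954M), Meridian→Band A ($961M), PeakComm→Band F ($865M), TerraLink→Band C ($687M); total welfare W = $4054M.
NorthTel receives Band E at value $954M, so the others get W − 954 = $3100M.
Without NorthTel: best allocation of the remaining 4 bidders over all 5 bands is OrbitCom→Band F ($705M), Meridian→Band A ($961M), PeakComm→Band C ($952M), TerraLink→Band E ($917M), total $3535M.
VCG payment = (others' best without NorthTel) − (others' welfare with NorthTel) = 3535 − 3100 = $435M.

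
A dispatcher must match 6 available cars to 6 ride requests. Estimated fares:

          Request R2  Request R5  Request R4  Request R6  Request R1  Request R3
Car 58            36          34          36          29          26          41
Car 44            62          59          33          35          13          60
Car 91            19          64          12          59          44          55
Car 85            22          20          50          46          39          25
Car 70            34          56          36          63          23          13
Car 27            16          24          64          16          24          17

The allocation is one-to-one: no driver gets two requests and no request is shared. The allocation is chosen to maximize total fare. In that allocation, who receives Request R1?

Car 85 receives Request R1.

Optimal: Car 58→Request R3 ($41), Car 44→Request R2 ($62), Car 91→Request R5 ($64), Car 85→Request R1 ($39), Car 70→Request R6 ($63), Car 27→Request R4 ($64) — total 41+62+64+39+63+64 = $333.
Next-best assignment: Car 58→Request R2, Car 44→Request R3, Car 91→Request R5, Car 85→Request R1, Car 70→Request R6, Car 27→Request R4 = $326.
Every other assignment is strictly worse.
Car 85's own top request is Request R4 ($50), but forcing Car 85→Request R4 and reassigning the rest optimally gives only $304 — worse by 29.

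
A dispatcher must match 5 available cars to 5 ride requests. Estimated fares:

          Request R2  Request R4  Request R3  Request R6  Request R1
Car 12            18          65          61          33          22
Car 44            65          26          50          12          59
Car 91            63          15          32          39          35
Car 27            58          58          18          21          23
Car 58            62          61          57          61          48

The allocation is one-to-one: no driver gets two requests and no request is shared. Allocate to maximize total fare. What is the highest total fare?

Max total: $302

Optimal: Car 12→Request R3 ($61), Car 44→Request R1 ($59), Car 91→Request R2 ($63), Car 27→Request R4 ($58), Car 58→Request R6 ($61) — total 61+59+63+58+61 = $302.
Column-greedy (each request in turn goes to its best remaining driver) gives $249, worse by 53.
Swapping Car 91↔Car 27 (Car 91→Request R4 $15, Car 27→Request R2 $58) loses 48.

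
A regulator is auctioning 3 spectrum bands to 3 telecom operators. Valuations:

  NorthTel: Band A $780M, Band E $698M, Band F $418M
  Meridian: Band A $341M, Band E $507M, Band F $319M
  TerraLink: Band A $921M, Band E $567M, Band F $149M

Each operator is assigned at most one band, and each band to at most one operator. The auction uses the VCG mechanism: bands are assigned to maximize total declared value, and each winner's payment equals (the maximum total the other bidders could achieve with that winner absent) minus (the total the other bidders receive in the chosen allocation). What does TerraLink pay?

Efficient allocation: NorthTel→Band E ($698M), Meridian→Band F ($319M), TerraLink→Band A ($921M); total welfare W = $1938M.
TerraLink receives Band A at value $921M, so the others get W − 921 = $1017M.
Without TerraLink: best allocation of the remaining 2 bidders over all 3 bands is NorthTel→Band A ($780M), Meridian→Band E ($507M), total $1287M.
VCG payment = (others' best without TerraLink) − (others' welfare with TerraLink) = 1287 − 1017 = $270M.

TerraLink pays $270M.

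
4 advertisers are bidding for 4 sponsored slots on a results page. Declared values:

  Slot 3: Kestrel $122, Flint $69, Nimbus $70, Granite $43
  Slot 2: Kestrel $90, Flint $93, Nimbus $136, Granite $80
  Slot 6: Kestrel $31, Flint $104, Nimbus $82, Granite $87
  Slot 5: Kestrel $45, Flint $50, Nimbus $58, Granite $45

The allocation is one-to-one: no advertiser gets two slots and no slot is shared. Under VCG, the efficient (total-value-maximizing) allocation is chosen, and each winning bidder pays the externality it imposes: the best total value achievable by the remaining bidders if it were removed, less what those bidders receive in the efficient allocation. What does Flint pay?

Efficient allocation: Kestrel→Slot 3 ($122), Flint→Slot 6 ($104), Nimbus→Slot 2 ($136), Granite→Slot 5 ($45); total welfare W = $407.
Flint receives Slot 6 at value $104, so the others get W − 104 = $303.
Without Flint: best allocation of the remaining 3 bidders over all 4 slots is Kestrel→Slot 3 ($122), Nimbus→Slot 2 ($136), Granite→Slot 6 ($87), total $345.
VCG payment = (others' best without Flint) − (others' welfare with Flint) = 345 − 303 = $42.

Flint pays $42.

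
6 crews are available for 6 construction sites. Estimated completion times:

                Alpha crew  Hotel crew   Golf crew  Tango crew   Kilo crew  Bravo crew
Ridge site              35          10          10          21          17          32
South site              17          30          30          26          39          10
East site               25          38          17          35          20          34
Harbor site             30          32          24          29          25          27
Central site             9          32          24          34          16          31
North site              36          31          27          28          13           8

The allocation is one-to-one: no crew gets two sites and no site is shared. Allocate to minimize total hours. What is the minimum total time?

Minimum total: 88 hours

Optimal: Alpha crew→Central site (9 hours), Hotel crew→Ridge site (10 hours), Golf crew→East site (17 hours), Tango crew→Harbor site (29 hours), Kilo crew→North site (13 hours), Bravo crew→South site (10 hours) — total 9+10+17+29+13+10 = 88 hours.
Column-greedy (each site in turn goes to its cheapest remaining crew) gives 99 hours, worse by 11.
Next-best assignment: Alpha crew→Central site, Hotel crew→Ridge site, Golf crew→East site, Tango crew→South site, Kilo crew→Harbor site, Bravo crew→North site = 95 hours.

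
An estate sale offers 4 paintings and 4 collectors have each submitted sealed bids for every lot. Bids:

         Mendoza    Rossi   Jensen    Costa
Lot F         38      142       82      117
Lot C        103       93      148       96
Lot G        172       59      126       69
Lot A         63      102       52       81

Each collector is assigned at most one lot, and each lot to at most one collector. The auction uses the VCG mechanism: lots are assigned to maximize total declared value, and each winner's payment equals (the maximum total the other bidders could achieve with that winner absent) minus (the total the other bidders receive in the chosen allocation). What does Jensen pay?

Efficient allocation: Mendoza→Lot G ($172), Rossi→Lot F ($142), Jensen→Lot C ($148), Costa→Lot A ($81); total welfare W = $543.
Jensen receives Lot C at value $148, so the others get W − 148 = $395.
Without Jensen: best allocation of the remaining 3 bidders over all 4 lots is Mendoza→Lot G ($172), Rossi→Lot F ($142), Costa→Lot C ($96), total $410.
VCG payment = (others' best without Jensen) − (others' welfare with Jensen) = 410 − 395 = $15.

Jensen pays $15.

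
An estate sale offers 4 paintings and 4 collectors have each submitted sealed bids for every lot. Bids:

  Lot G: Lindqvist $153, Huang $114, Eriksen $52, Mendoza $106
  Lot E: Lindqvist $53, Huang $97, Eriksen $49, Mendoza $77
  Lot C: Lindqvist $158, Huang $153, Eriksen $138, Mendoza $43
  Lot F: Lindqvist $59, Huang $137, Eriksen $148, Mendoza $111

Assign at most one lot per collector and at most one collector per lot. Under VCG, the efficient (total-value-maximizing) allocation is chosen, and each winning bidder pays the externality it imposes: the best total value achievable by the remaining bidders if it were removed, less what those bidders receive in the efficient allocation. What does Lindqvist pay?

Efficient allocation: Lindqvist→Lot G ($153), Huang→Lot C ($153), Eriksen→Lot F ($148), Mendoza→Lot E ($77); total welfare W = $531.
Lindqvist receives Lot G at value $153, so the others get W − 153 = $378.
Without Lindqvist: best allocation of the remaining 3 bidders over all 4 lots is Huang→Lot C ($153), Eriksen→Lot F ($148), Mendoza→Lot G ($106), total $407.
VCG payment = (others' best without Lindqvist) − (others' welfare with Lindqvist) = 407 − 378 = $29.

Lindqvist pays $29.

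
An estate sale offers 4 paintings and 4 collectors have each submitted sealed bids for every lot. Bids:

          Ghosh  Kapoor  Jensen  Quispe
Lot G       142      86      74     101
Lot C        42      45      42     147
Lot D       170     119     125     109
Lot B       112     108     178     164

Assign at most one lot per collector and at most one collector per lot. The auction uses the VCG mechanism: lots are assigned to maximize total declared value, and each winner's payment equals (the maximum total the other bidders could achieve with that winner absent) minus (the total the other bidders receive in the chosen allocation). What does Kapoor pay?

Kapoor pays $28.

Efficient allocation: Ghosh→Lot G ($142), Kapoor→Lot D ($119), Jensen→Lot B ($178), Quispe→Lot C ($147); total welfare W = $586.
Kapoor receives Lot D at value $119, so the others get W − 119 = $467.
Without Kapoor: best allocation of the remaining 3 bidders over all 4 lots is Ghosh→Lot D ($170), Jensen→Lot B ($178), Quispe→Lot C ($147), total $495.
VCG payment = (others' best without Kapoor) − (others' welfare with Kapoor) = 495 − 467 = $28.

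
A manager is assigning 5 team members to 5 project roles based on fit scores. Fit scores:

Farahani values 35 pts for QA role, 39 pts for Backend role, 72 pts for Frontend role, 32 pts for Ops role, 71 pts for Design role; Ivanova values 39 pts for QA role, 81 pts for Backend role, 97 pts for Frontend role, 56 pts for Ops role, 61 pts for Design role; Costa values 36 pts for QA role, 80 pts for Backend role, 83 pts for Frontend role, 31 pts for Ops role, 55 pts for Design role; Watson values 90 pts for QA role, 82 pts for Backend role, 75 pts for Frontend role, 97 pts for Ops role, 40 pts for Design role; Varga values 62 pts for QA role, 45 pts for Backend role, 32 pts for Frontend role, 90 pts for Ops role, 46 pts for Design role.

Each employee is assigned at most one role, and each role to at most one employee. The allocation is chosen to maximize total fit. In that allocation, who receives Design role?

Optimal: Farahani→Design role (71 pts), Ivanova→Frontend role (97 pts), Costa→Backend role (80 pts), Watson→QA role (90 pts), Varga→Ops role (90 pts) — total 71+97+80+90+90 = 428 pts.
Next-best assignment: Farahani→Design role, Ivanova→Backend role, Costa→Frontend role, Watson→QA role, Varga→Ops role = 415 pts.
Swapping Costa↔Watson (Costa→QA role 36 pts, Watson→Backend role 82 pts) loses 52.
Checked against all permutations: 428 pts is optimal.
Farahani's own top role is Frontend role (72 pts), but forcing Farahani→Frontend role and reassigning the rest optimally gives only 393 pts — worse by 35.

Farahani receives Design role.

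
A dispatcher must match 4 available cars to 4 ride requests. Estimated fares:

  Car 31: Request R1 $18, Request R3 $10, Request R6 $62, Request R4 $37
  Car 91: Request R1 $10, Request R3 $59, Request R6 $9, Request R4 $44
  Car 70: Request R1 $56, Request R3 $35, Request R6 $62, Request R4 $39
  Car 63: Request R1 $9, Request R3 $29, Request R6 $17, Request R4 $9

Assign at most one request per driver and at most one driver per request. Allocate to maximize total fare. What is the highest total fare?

Optimal: Car 31→Request R6 ($62), Car 91→Request R4 ($44), Car 70→Request R1 ($56), Car 63→Request R3 ($29) — total 62+44+56+29 = $191.
Column-greedy (each request in turn goes to its best remaining driver) gives $186, worse by 5.
Swapping Car 91↔Car 63 (Car 91→Request R3 $59, Car 63→Request R4 $9) loses 5.
Every other assignment is strictly worse.

Max total: $191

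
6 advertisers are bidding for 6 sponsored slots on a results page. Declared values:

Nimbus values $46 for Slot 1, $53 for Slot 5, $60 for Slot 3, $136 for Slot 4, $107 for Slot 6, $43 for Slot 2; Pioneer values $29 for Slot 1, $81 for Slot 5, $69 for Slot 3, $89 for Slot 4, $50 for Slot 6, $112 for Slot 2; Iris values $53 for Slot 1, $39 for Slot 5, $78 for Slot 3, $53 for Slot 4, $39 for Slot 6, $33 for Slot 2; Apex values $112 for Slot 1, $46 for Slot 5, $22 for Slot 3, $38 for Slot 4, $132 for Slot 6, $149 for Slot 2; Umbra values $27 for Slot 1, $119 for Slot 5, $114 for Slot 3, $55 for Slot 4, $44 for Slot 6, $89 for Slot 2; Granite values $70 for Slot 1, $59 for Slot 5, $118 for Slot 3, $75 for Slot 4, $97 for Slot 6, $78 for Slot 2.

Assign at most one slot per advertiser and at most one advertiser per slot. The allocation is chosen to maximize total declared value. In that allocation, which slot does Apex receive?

Optimal: Nimbus→Slot 4 ($136), Pioneer→Slot 2 ($112), Iris→Slot 1 ($53), Apex→Slot 6 ($132), Umbra→Slot 5 ($119), Granite→Slot 3 ($118) — total 136+112+53+132+119+118 = $670.
Column-greedy (each slot in turn goes to its best remaining advertiser) gives $568, worse by 102.
Apex's own top slot is Slot 2 ($149), but forcing Apex→Slot 2 and reassigning the rest optimally gives only $635 — worse by 35.

Apex receives Slot 6.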